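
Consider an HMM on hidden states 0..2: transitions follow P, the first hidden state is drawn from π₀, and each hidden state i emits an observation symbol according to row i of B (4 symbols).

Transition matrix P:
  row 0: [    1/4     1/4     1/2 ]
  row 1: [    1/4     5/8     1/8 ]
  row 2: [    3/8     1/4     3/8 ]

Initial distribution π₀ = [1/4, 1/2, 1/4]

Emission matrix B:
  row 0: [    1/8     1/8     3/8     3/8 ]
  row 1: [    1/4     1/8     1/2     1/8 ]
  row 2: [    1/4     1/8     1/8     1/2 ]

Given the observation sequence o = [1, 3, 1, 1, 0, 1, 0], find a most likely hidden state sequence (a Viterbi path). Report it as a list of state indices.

t=0: δ = [3.125e-02, 6.250e-02, 3.125e-02]  (obs o_0=1)
t=1: δ = [5.859e-03, 4.883e-03, 7.812e-03]  ψ = [1, 1, 0]  (obs o_1=3)
t=2: δ = [3.662e-04, 3.815e-04, 3.662e-04]  ψ = [2, 1, 0]  (obs o_2=1)
t=3: δ = [1.717e-05, 2.980e-05, 2.289e-05]  ψ = [2, 1, 0]  (obs o_3=1)
t=4: δ = [1.073e-06, 4.657e-06, 2.146e-06]  ψ = [2, 1, 0]  (obs o_4=0)
t=5: δ = [1.455e-07, 3.638e-07, 1.006e-07]  ψ = [1, 1, 2]  (obs o_5=1)
t=6: δ = [1.137e-08, 5.684e-08, 1.819e-08]  ψ = [1, 1, 0]  (obs o_6=0)
backtrack: best end state = 1; path = [1, 1, 1, 1, 1, 1, 1]

path = [1, 1, 1, 1, 1, 1, 1]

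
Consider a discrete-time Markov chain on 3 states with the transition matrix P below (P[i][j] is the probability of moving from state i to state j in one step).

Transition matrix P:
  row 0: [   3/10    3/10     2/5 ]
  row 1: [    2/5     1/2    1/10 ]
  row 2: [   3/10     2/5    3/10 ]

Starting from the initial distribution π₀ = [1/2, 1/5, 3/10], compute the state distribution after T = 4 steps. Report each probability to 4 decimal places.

t=0: π = [0.5000, 0.2000, 0.3000]
t=1: π = [0.3200, 0.3700, 0.3100]
t=2: π = [0.3370, 0.4050, 0.2580]
t=3: π = [0.3405, 0.4068, 0.2527]
t=4: π = [0.3407, 0.4066, 0.2527]

π = [0.3407, 0.4066, 0.2527]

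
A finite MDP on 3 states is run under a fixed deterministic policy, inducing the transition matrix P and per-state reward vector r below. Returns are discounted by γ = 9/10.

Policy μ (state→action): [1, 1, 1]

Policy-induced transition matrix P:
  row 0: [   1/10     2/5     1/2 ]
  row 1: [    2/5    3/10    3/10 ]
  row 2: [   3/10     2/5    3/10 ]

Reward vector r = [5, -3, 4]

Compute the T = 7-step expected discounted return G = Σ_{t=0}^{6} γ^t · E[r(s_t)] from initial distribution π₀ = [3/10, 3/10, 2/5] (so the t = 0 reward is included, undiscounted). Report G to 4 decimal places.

G = 9.4717

t=0: π = [0.3000, 0.3000, 0.4000], E[r] = 2.2000, γ^t·E[r] = 2.200000, running G = 2.200000
t=1: π = [0.2700, 0.3700, 0.3600], E[r] = 1.6800, γ^t·E[r] = 1.512000, running G = 3.712000
t=2: π = [0.2830, 0.3630, 0.3540], E[r] = 1.7420, γ^t·E[r] = 1.411020, running G = 5.123020
t=3: π = [0.2797, 0.3637, 0.3566], E[r] = 1.7338, γ^t·E[r] = 1.263940, running G = 6.386960
t=4: π = [0.2804, 0.3636, 0.3559], E[r] = 1.7350, γ^t·E[r] = 1.138347, running G = 7.525307
t=5: π = [0.2803, 0.3636, 0.3561], E[r] = 1.7348, γ^t·E[r] = 1.024393, running G = 8.549700
t=6: π = [0.2803, 0.3636, 0.3561], E[r] = 1.7349, γ^t·E[r] = 0.921973, running G = 9.471672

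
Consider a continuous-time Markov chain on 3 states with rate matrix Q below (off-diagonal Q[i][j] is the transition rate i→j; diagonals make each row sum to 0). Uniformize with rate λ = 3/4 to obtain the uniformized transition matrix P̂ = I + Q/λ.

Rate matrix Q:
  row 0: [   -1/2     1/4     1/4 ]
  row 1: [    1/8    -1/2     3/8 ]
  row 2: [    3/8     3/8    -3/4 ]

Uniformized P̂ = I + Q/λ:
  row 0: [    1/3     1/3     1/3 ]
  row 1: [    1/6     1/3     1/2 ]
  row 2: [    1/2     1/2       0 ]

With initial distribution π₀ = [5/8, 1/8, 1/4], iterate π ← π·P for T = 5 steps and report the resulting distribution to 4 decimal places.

π = [0.3195, 0.3832, 0.2973]

t=0: π = [0.6250, 0.1250, 0.2500]
t=1: π = [0.3542, 0.3750, 0.2708]
t=2: π = [0.3160, 0.3785, 0.3056]
t=3: π = [0.3212, 0.3843, 0.2946]
t=4: π = [0.3184, 0.3824, 0.2992]
t=5: π = [0.3195, 0.3832, 0.2973]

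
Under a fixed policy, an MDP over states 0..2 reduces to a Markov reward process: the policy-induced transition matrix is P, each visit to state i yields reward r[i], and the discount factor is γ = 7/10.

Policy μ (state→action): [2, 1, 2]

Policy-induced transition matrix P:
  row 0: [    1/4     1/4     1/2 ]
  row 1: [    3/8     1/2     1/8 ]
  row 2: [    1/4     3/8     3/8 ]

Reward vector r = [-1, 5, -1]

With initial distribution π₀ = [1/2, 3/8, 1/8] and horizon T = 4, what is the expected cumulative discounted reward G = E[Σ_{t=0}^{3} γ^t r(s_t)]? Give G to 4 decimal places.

G = 3.1462

t=0: π = [0.5000, 0.3750, 0.1250], E[r] = 1.2500, γ^t·E[r] = 1.250000, running G = 1.250000
t=1: π = [0.2969, 0.3594, 0.3438], E[r] = 1.1563, γ^t·E[r] = 0.809375, running G = 2.059375
t=2: π = [0.2949, 0.3828, 0.3223], E[r] = 1.2969, γ^t·E[r] = 0.635469, running G = 2.694844
t=3: π = [0.2979, 0.3860, 0.3162], E[r] = 1.3159, γ^t·E[r] = 0.451360, running G = 3.146204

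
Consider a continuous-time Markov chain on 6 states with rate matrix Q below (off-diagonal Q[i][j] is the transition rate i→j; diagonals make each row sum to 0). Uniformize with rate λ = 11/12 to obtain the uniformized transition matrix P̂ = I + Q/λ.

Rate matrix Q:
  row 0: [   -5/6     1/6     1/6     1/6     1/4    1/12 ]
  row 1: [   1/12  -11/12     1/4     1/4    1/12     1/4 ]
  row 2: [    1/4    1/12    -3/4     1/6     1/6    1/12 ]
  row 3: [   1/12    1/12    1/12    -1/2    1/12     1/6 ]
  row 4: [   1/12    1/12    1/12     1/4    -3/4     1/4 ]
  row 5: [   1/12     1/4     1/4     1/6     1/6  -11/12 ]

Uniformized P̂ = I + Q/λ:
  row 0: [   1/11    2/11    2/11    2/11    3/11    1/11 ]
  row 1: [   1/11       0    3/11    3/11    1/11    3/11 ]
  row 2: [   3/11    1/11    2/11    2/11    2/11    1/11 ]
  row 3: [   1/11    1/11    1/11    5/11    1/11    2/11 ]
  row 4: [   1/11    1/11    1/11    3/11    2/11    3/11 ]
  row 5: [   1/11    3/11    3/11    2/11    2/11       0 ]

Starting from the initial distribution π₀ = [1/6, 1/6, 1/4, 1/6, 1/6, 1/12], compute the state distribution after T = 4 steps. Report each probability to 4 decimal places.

t=0: π = [0.1667, 0.1667, 0.2500, 0.1667, 0.1667, 0.0833]
t=1: π = [0.1364, 0.1061, 0.1742, 0.2576, 0.1667, 0.1591]
t=2: π = [0.1226, 0.1226, 0.1674, 0.2769, 0.1612, 0.1494]
t=3: π = [0.1213, 0.1181, 0.1667, 0.2831, 0.1566, 0.1541]
t=4: π = [0.1212, 0.1192, 0.1666, 0.2840, 0.1564, 0.1526]

π = [0.1212, 0.1192, 0.1666, 0.2840, 0.1564, 0.1526]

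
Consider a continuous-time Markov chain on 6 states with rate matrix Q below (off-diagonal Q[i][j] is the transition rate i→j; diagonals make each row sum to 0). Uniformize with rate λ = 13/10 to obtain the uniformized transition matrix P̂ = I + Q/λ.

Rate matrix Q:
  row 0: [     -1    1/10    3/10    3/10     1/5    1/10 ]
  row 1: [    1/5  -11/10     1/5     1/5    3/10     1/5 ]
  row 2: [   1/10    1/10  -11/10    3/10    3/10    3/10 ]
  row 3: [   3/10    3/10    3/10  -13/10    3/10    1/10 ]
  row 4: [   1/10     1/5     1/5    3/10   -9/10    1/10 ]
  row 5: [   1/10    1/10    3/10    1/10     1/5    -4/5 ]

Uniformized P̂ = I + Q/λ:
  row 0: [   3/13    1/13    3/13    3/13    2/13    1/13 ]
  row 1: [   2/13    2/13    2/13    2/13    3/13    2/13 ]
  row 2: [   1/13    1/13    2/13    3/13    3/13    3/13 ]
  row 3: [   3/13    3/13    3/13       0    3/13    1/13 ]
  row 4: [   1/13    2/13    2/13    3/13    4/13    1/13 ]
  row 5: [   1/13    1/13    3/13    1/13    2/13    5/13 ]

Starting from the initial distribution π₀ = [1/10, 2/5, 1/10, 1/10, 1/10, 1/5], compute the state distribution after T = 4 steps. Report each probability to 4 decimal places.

t=0: π = [0.1000, 0.4000, 0.1000, 0.1000, 0.1000, 0.2000]
t=1: π = [0.1385, 0.1308, 0.1846, 0.1462, 0.2154, 0.1846]
t=2: π = [0.1308, 0.1260, 0.1899, 0.1586, 0.2225, 0.1722]
t=3: π = [0.1311, 0.1281, 0.1893, 0.1580, 0.2246, 0.1688]
t=4: π = [0.1313, 0.1284, 0.1891, 0.1585, 0.2250, 0.1679]

π = [0.1313, 0.1284, 0.1891, 0.1585, 0.2250, 0.1679]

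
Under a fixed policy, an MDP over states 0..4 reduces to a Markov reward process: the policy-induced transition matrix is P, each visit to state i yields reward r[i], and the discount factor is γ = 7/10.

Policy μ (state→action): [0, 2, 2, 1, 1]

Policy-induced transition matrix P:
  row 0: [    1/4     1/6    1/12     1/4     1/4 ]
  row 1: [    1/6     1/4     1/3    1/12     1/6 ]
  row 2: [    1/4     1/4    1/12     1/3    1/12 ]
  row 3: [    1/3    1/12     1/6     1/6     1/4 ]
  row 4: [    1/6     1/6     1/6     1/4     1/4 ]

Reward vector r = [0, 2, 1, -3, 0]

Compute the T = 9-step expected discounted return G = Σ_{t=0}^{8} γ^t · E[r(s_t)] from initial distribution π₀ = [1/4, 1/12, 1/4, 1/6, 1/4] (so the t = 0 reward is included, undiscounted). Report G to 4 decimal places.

t=0: π = [0.2500, 0.0833, 0.2500, 0.1667, 0.2500], E[r] = -0.0833, γ^t·E[r] = -0.083333, running G = -0.083333
t=1: π = [0.2361, 0.1806, 0.1389, 0.2431, 0.2014], E[r] = -0.2292, γ^t·E[r] = -0.160417, running G = -0.243750
t=2: π = [0.2384, 0.1730, 0.1655, 0.2112, 0.2118], E[r] = -0.1221, γ^t·E[r] = -0.059832, running G = -0.303582
t=3: π = [0.2355, 0.1773, 0.1618, 0.2174, 0.2080], E[r] = -0.1357, γ^t·E[r] = -0.046531, running G = -0.350113
t=4: π = [0.2360, 0.1768, 0.1631, 0.2158, 0.2083], E[r] = -0.1308, γ^t·E[r] = -0.031395, running G = -0.381508
t=5: π = [0.2359, 0.1770, 0.1629, 0.2161, 0.2081], E[r] = -0.1315, γ^t·E[r] = -0.022104, running G = -0.403612
t=6: π = [0.2359, 0.1770, 0.1629, 0.2161, 0.2081], E[r] = -0.1313, γ^t·E[r] = -0.015446, running G = -0.419058
t=7: π = [0.2359, 0.1770, 0.1629, 0.2161, 0.2081], E[r] = -0.1313, γ^t·E[r] = -0.010815, running G = -0.429874
t=8: π = [0.2359, 0.1770, 0.1629, 0.2161, 0.2081], E[r] = -0.1313, γ^t·E[r] = -0.007570, running G = -0.437444

G = -0.4374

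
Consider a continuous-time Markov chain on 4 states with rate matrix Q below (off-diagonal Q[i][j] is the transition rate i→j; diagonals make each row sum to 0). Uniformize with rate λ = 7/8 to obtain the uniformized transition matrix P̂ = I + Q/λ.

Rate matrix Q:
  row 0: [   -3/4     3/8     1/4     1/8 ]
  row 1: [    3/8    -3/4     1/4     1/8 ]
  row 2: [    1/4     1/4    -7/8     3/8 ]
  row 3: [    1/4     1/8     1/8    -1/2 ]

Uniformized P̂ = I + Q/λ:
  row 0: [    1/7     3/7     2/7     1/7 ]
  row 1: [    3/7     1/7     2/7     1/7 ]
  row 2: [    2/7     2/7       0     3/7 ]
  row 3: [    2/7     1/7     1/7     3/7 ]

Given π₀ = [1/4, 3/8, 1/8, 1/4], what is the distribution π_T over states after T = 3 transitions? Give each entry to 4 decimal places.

t=0: π = [0.2500, 0.3750, 0.1250, 0.2500]
t=1: π = [0.3036, 0.2321, 0.2143, 0.2500]
t=2: π = [0.2755, 0.2602, 0.1888, 0.2755]
t=3: π = [0.2835, 0.2485, 0.1924, 0.2755]

π = [0.2835, 0.2485, 0.1924, 0.2755]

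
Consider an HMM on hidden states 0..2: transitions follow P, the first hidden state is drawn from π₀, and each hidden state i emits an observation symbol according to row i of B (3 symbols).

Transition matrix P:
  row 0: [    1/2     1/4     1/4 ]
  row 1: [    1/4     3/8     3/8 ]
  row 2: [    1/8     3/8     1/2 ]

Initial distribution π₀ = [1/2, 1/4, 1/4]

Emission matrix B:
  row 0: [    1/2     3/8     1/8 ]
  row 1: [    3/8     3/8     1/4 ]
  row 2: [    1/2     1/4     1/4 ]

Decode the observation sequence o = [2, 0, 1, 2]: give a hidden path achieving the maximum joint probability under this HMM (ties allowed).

path = [2, 2, 2, 2]

t=0: δ = [6.250e-02, 6.250e-02, 6.250e-02]  (obs o_0=2)
t=1: δ = [1.562e-02, 8.789e-03, 1.562e-02]  ψ = [0, 1, 2]  (obs o_1=0)
t=2: δ = [2.930e-03, 2.197e-03, 1.953e-03]  ψ = [0, 2, 2]  (obs o_2=1)
t=3: δ = [1.831e-04, 2.060e-04, 2.441e-04]  ψ = [0, 1, 2]  (obs o_3=2)
backtrack: best end state = 2; path = [2, 2, 2, 2]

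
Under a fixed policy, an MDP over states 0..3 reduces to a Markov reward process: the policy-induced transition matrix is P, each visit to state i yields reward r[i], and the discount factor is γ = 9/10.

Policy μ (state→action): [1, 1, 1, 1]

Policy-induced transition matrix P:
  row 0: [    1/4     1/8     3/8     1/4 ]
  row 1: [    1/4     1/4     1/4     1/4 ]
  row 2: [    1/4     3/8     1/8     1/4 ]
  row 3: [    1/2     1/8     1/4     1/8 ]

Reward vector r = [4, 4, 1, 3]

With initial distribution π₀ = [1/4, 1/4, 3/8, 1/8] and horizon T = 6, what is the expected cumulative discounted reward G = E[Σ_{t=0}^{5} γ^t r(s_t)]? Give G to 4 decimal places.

t=0: π = [0.2500, 0.2500, 0.3750, 0.1250], E[r] = 2.7500, γ^t·E[r] = 2.750000, running G = 2.750000
t=1: π = [0.2813, 0.2500, 0.2344, 0.2344], E[r] = 3.0625, γ^t·E[r] = 2.756250, running G = 5.506250
t=2: π = [0.3086, 0.2148, 0.2559, 0.2207], E[r] = 3.0117, γ^t·E[r] = 2.439492, running G = 7.945742
t=3: π = [0.3052, 0.2158, 0.2566, 0.2224], E[r] = 3.0078, γ^t·E[r] = 2.192695, running G = 10.138438
t=4: π = [0.3056, 0.2161, 0.2561, 0.2222], E[r] = 3.0096, γ^t·E[r] = 1.974587, running G = 12.113025
t=5: π = [0.3055, 0.2160, 0.2562, 0.2222], E[r] = 3.0092, γ^t·E[r] = 1.776903, running G = 13.889928

G = 13.8899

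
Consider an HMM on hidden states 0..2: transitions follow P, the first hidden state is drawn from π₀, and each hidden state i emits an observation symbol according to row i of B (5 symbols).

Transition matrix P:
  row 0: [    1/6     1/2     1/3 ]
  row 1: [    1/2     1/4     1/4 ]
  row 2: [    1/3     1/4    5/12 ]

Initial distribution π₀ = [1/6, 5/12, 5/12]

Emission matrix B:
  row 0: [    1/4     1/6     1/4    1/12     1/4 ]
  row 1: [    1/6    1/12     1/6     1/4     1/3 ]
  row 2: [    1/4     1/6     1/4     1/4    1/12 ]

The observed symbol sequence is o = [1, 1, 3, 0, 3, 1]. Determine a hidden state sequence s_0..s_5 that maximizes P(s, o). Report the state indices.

path = [2, 0, 1, 0, 1, 0]

t=0: δ = [2.778e-02, 3.472e-02, 6.944e-02]  (obs o_0=1)
t=1: δ = [3.858e-03, 1.447e-03, 4.823e-03]  ψ = [2, 2, 2]  (obs o_1=1)
t=2: δ = [1.340e-04, 4.823e-04, 5.023e-04]  ψ = [2, 0, 2]  (obs o_2=3)
t=3: δ = [6.028e-05, 2.093e-05, 5.233e-05]  ψ = [1, 2, 2]  (obs o_3=0)
t=4: δ = [1.454e-06, 7.535e-06, 5.451e-06]  ψ = [2, 0, 2]  (obs o_4=3)
t=5: δ = [6.279e-07, 1.570e-07, 3.785e-07]  ψ = [1, 1, 2]  (obs o_5=1)
backtrack: best end state = 0; path = [2, 0, 1, 0, 1, 0]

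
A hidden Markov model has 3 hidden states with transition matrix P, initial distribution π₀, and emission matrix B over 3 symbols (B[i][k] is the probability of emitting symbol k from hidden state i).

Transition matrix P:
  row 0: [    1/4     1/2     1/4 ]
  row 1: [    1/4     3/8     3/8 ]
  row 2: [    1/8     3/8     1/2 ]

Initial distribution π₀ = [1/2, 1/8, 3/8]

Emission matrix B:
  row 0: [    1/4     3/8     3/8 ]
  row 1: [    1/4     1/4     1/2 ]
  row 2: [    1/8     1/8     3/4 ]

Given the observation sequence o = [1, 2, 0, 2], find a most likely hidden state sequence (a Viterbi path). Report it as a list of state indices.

path = [0, 1, 1, 2]

t=0: δ = [1.875e-01, 3.125e-02, 4.688e-02]  (obs o_0=1)
t=1: δ = [1.758e-02, 4.688e-02, 3.516e-02]  ψ = [0, 0, 0]  (obs o_1=2)
t=2: δ = [2.930e-03, 4.395e-03, 2.197e-03]  ψ = [1, 1, 1]  (obs o_2=0)
t=3: δ = [4.120e-04, 8.240e-04, 1.236e-03]  ψ = [1, 1, 1]  (obs o_3=2)
backtrack: best end state = 2; path = [0, 1, 1, 2]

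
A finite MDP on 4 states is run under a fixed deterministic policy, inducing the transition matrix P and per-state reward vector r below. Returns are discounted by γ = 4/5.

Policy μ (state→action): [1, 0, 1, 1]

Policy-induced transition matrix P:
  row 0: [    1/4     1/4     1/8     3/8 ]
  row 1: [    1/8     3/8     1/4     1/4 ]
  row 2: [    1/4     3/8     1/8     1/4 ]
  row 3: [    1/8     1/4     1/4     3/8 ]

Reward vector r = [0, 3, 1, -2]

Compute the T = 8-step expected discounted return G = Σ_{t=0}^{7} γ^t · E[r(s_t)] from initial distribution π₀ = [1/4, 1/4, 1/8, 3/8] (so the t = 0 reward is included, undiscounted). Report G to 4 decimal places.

t=0: π = [0.2500, 0.2500, 0.1250, 0.3750], E[r] = 0.1250, γ^t·E[r] = 0.125000, running G = 0.125000
t=1: π = [0.1719, 0.2969, 0.2031, 0.3281], E[r] = 0.4375, γ^t·E[r] = 0.350000, running G = 0.475000
t=2: π = [0.1719, 0.3125, 0.2031, 0.3125], E[r] = 0.5156, γ^t·E[r] = 0.330000, running G = 0.805000
t=3: π = [0.1719, 0.3145, 0.2031, 0.3105], E[r] = 0.5254, γ^t·E[r] = 0.269000, running G = 1.074000
t=4: π = [0.1719, 0.3147, 0.2031, 0.3103], E[r] = 0.5266, γ^t·E[r] = 0.215700, running G = 1.289700
t=5: π = [0.1719, 0.3147, 0.2031, 0.3103], E[r] = 0.5268, γ^t·E[r] = 0.172610, running G = 1.462310
t=6: π = [0.1719, 0.3147, 0.2031, 0.3103], E[r] = 0.5268, γ^t·E[r] = 0.138093, running G = 1.600403
t=7: π = [0.1719, 0.3147, 0.2031, 0.3103], E[r] = 0.5268, γ^t·E[r] = 0.110475, running G = 1.710878

G = 1.7109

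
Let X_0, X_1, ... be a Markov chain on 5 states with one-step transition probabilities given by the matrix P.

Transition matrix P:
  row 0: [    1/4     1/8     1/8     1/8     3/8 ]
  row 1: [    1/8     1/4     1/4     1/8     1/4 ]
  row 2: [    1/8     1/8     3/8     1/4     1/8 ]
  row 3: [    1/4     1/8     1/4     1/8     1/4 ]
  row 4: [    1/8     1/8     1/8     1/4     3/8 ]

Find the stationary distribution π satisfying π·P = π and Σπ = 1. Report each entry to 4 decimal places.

π = [0.1696, 0.1429, 0.2217, 0.1875, 0.2783]

Balance equations π_j = Σ_i π_i·P[i][j]:
  π_0 = 1/4·π_0 + 1/8·π_1 + 1/8·π_2 + 1/4·π_3 + 1/8·π_4
  π_1 = 1/8·π_0 + 1/4·π_1 + 1/8·π_2 + 1/8·π_3 + 1/8·π_4
  π_2 = 1/8·π_0 + 1/4·π_1 + 3/8·π_2 + 1/4·π_3 + 1/8·π_4
  π_3 = 1/8·π_0 + 1/8·π_1 + 1/4·π_2 + 1/8·π_3 + 1/4·π_4
  normalize: π_0 + π_1 + π_2 + π_3 + π_4 = 1
Solving the linear system gives exactly π = [19/112, 1/7, 149/672, 3/16, 187/672].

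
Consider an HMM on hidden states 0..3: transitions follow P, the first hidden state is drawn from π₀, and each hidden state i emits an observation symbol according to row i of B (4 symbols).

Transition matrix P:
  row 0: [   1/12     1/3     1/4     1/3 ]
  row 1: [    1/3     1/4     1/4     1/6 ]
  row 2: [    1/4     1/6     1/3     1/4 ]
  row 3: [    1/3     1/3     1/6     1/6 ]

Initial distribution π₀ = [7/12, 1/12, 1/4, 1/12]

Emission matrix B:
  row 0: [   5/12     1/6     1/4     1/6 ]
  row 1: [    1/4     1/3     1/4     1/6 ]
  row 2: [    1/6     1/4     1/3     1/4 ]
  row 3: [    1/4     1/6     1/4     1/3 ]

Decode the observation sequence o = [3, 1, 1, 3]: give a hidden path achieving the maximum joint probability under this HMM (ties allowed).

t=0: δ = [9.722e-02, 1.389e-02, 6.250e-02, 2.778e-02]  (obs o_0=3)
t=1: δ = [2.604e-03, 1.080e-02, 6.076e-03, 5.401e-03]  ψ = [2, 0, 0, 0]  (obs o_1=1)
t=2: δ = [6.001e-04, 9.002e-04, 6.752e-04, 3.001e-04]  ψ = [1, 1, 1, 1]  (obs o_2=1)
t=3: δ = [5.001e-05, 3.751e-05, 5.626e-05, 6.668e-05]  ψ = [1, 1, 1, 0]  (obs o_3=3)
backtrack: best end state = 3; path = [0, 1, 0, 3]

path = [0, 1, 0, 3]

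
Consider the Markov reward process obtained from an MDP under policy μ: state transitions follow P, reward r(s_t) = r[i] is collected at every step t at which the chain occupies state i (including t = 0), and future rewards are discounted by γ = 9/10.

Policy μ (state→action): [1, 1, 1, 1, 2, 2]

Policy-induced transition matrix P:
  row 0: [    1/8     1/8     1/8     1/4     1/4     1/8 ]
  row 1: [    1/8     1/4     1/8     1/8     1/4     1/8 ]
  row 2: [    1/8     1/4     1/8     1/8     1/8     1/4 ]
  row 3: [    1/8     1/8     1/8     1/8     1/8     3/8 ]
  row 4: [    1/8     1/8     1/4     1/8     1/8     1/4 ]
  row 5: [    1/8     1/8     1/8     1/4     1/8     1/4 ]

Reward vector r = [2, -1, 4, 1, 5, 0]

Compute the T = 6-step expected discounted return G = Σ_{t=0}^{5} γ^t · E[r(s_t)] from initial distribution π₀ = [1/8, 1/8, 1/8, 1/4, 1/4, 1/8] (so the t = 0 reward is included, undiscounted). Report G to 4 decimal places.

G = 8.1858

t=0: π = [0.1250, 0.1250, 0.1250, 0.2500, 0.2500, 0.1250], E[r] = 2.1250, γ^t·E[r] = 2.125000, running G = 2.125000
t=1: π = [0.1250, 0.1563, 0.1563, 0.1563, 0.1563, 0.2500], E[r] = 1.6563, γ^t·E[r] = 1.490625, running G = 3.615625
t=2: π = [0.1250, 0.1641, 0.1445, 0.1719, 0.1602, 0.2344], E[r] = 1.6367, γ^t·E[r] = 1.325742, running G = 4.941367
t=3: π = [0.1250, 0.1636, 0.1450, 0.1699, 0.1611, 0.2354], E[r] = 1.6421, γ^t·E[r] = 1.197083, running G = 6.138451
t=4: π = [0.1250, 0.1636, 0.1451, 0.1700, 0.1611, 0.2352], E[r] = 1.6424, γ^t·E[r] = 1.077575, running G = 7.216026
t=5: π = [0.1250, 0.1636, 0.1451, 0.1700, 0.1611, 0.2352], E[r] = 1.6423, γ^t·E[r] = 0.969777, running G = 8.185803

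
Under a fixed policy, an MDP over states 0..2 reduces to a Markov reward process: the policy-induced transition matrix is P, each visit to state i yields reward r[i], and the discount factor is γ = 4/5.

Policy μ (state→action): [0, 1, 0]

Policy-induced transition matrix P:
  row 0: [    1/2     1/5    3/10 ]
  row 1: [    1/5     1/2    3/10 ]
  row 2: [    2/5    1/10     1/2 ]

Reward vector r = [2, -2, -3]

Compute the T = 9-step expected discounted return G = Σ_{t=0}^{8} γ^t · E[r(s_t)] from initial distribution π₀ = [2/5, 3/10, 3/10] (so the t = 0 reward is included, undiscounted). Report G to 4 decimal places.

t=0: π = [0.4000, 0.3000, 0.3000], E[r] = -0.7000, γ^t·E[r] = -0.700000, running G = -0.700000
t=1: π = [0.3800, 0.2600, 0.3600], E[r] = -0.8400, γ^t·E[r] = -0.672000, running G = -1.372000
t=2: π = [0.3860, 0.2420, 0.3720], E[r] = -0.8280, γ^t·E[r] = -0.529920, running G = -1.901920
t=3: π = [0.3902, 0.2354, 0.3744], E[r] = -0.8136, γ^t·E[r] = -0.416563, running G = -2.318483
t=4: π = [0.3919, 0.2332, 0.3749], E[r] = -0.8071, γ^t·E[r] = -0.330596, running G = -2.649080
t=5: π = [0.3926, 0.2325, 0.3750], E[r] = -0.8047, γ^t·E[r] = -0.263699, running G = -2.912778
t=6: π = [0.3928, 0.2322, 0.3750], E[r] = -0.8039, γ^t·E[r] = -0.210749, running G = -3.123527
t=7: π = [0.3928, 0.2322, 0.3750], E[r] = -0.8037, γ^t·E[r] = -0.168546, running G = -3.292073
t=8: π = [0.3928, 0.2322, 0.3750], E[r] = -0.8036, γ^t·E[r] = -0.134823, running G = -3.426896

G = -3.4269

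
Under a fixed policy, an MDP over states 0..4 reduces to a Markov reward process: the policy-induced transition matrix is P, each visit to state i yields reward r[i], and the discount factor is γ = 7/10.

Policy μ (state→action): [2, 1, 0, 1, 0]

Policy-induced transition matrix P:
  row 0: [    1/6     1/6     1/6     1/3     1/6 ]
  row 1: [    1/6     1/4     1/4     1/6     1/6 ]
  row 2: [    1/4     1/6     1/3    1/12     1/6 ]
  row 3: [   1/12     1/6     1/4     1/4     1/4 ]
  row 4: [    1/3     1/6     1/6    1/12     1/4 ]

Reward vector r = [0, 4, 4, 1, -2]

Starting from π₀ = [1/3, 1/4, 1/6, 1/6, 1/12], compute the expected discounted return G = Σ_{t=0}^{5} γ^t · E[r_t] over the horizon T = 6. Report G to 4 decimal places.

G = 4.5312

t=0: π = [0.3333, 0.2500, 0.1667, 0.1667, 0.0833], E[r] = 1.6667, γ^t·E[r] = 1.666667, running G = 1.666667
t=1: π = [0.1806, 0.1875, 0.2292, 0.2153, 0.1875], E[r] = 1.5069, γ^t·E[r] = 1.054861, running G = 2.721528
t=2: π = [0.1991, 0.1823, 0.2384, 0.1800, 0.2002], E[r] = 1.4624, γ^t·E[r] = 0.716568, running G = 3.438096
t=3: π = [0.2049, 0.1819, 0.2366, 0.1783, 0.1984], E[r] = 1.4554, γ^t·E[r] = 0.499199, running G = 3.937295
t=4: π = [0.2046, 0.1818, 0.2361, 0.1794, 0.1981], E[r] = 1.4551, γ^t·E[r] = 0.349358, running G = 4.286654
t=5: π = [0.2044, 0.1818, 0.2361, 0.1795, 0.1981], E[r] = 1.4551, γ^t·E[r] = 0.244551, running G = 4.531205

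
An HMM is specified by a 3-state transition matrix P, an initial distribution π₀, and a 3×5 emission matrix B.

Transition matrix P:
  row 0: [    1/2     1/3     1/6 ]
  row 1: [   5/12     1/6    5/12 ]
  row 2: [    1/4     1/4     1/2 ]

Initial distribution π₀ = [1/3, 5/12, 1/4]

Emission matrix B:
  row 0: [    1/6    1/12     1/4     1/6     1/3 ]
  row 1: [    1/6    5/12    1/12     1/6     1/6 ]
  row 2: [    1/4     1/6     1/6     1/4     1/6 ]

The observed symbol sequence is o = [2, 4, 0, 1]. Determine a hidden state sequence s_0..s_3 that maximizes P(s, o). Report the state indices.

path = [0, 0, 0, 1]

t=0: δ = [8.333e-02, 3.472e-02, 4.167e-02]  (obs o_0=2)
t=1: δ = [1.389e-02, 4.630e-03, 3.472e-03]  ψ = [0, 0, 2]  (obs o_1=4)
t=2: δ = [1.157e-03, 7.716e-04, 5.787e-04]  ψ = [0, 0, 0]  (obs o_2=0)
t=3: δ = [4.823e-05, 1.608e-04, 5.358e-05]  ψ = [0, 0, 1]  (obs o_3=1)
backtrack: best end state = 1; path = [0, 0, 0, 1]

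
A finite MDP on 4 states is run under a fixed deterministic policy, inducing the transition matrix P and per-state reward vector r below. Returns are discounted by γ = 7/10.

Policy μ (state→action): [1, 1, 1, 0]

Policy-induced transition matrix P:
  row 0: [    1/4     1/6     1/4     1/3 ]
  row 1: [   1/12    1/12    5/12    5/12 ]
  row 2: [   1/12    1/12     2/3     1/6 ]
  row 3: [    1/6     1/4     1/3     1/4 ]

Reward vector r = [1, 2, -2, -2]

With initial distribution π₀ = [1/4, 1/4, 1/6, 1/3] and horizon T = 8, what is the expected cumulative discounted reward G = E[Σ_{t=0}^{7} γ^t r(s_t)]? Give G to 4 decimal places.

t=0: π = [0.2500, 0.2500, 0.1667, 0.3333], E[r] = -0.2500, γ^t·E[r] = -0.250000, running G = -0.250000
t=1: π = [0.1528, 0.1597, 0.3889, 0.2986], E[r] = -0.9028, γ^t·E[r] = -0.631944, running G = -0.881944
t=2: π = [0.1337, 0.1458, 0.4635, 0.2569], E[r] = -1.0156, γ^t·E[r] = -0.497656, running G = -1.379601
t=3: π = [0.1270, 0.1373, 0.4889, 0.2468], E[r] = -1.0697, γ^t·E[r] = -0.366919, running G = -1.746519
t=4: π = [0.1251, 0.1351, 0.4971, 0.2427], E[r] = -1.0846, γ^t·E[r] = -0.260404, running G = -2.006923
t=5: π = [0.1244, 0.1342, 0.4999, 0.2415], E[r] = -1.0899, γ^t·E[r] = -0.183186, running G = -2.190109
t=6: π = [0.1242, 0.1340, 0.5008, 0.2411], E[r] = -1.0916, γ^t·E[r] = -0.128428, running G = -2.318536
t=7: π = [0.1241, 0.1339, 0.5011, 0.2409], E[r] = -1.0922, γ^t·E[r] = -0.089946, running G = -2.408482

G = -2.4085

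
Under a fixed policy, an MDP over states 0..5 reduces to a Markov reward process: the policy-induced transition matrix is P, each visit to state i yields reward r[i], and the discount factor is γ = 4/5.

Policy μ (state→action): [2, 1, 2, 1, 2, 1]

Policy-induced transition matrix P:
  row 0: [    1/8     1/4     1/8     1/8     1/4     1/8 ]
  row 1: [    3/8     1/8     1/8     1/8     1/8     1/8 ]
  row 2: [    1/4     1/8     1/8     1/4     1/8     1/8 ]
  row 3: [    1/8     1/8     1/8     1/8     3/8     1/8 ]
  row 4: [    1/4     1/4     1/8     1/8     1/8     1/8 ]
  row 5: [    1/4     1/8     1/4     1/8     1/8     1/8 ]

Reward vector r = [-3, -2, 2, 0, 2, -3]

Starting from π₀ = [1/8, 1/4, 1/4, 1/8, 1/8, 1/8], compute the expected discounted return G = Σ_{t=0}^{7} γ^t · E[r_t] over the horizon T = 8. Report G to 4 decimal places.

G = -2.8967

t=0: π = [0.1250, 0.2500, 0.2500, 0.1250, 0.1250, 0.1250], E[r] = -0.5000, γ^t·E[r] = -0.500000, running G = -0.500000
t=1: π = [0.2500, 0.1563, 0.1406, 0.1563, 0.1719, 0.1250], E[r] = -0.8125, γ^t·E[r] = -0.650000, running G = -1.150000
t=2: π = [0.2188, 0.1777, 0.1406, 0.1426, 0.1953, 0.1250], E[r] = -0.7148, γ^t·E[r] = -0.457500, running G = -1.607500
t=3: π = [0.2271, 0.1768, 0.1406, 0.1426, 0.1880, 0.1250], E[r] = -0.7524, γ^t·E[r] = -0.385250, running G = -1.992750
t=4: π = [0.2259, 0.1769, 0.1406, 0.1426, 0.1890, 0.1250], E[r] = -0.7471, γ^t·E[r] = -0.306025, running G = -2.298775
t=5: π = [0.2261, 0.1769, 0.1406, 0.1426, 0.1889, 0.1250], E[r] = -0.7479, γ^t·E[r] = -0.245063, running G = -2.543838
t=6: π = [0.2260, 0.1769, 0.1406, 0.1426, 0.1889, 0.1250], E[r] = -0.7478, γ^t·E[r] = -0.196023, running G = -2.739861
t=7: π = [0.2260, 0.1769, 0.1406, 0.1426, 0.1889, 0.1250], E[r] = -0.7478, γ^t·E[r] = -0.156822, running G = -2.896682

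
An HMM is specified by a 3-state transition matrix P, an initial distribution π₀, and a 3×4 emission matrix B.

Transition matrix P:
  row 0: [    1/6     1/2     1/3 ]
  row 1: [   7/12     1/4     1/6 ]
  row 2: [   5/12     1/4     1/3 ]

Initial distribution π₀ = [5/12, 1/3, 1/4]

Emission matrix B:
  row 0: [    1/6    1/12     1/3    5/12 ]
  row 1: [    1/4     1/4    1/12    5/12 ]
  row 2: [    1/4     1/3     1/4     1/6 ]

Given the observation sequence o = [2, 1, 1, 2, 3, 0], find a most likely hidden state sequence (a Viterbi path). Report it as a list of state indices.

path = [0, 2, 2, 0, 1, 0]

t=0: δ = [1.389e-01, 2.778e-02, 6.250e-02]  (obs o_0=2)
t=1: δ = [2.170e-03, 1.736e-02, 1.543e-02]  ψ = [2, 0, 0]  (obs o_1=1)
t=2: δ = [8.439e-04, 1.085e-03, 1.715e-03]  ψ = [1, 1, 2]  (obs o_2=1)
t=3: δ = [2.381e-04, 3.572e-05, 1.429e-04]  ψ = [2, 2, 2]  (obs o_3=2)
t=4: δ = [2.481e-05, 4.961e-05, 1.323e-05]  ψ = [2, 0, 0]  (obs o_4=3)
t=5: δ = [4.824e-06, 3.101e-06, 2.067e-06]  ψ = [1, 0, 0]  (obs o_5=0)
backtrack: best end state = 0; path = [0, 2, 2, 0, 1, 0]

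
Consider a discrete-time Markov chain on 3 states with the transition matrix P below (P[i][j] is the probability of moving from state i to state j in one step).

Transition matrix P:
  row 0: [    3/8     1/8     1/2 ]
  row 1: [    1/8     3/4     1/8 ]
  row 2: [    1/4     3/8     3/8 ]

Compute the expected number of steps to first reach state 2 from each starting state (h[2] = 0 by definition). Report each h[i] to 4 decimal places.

h = [2.6667, 5.3333, 0.0000]

First-step conditioning: h[2] = 0; for i ≠ 2, h[i] = 1 + Σ_k P[i][k]·h[k].
  h[0] = 1 + 3/8·h[0] + 1/8·h[1]
  h[1] = 1 + 1/8·h[0] + 3/4·h[1]
Solving the 2×2 linear system over states ≠ 2 gives exactly h = [8/3, 16/3, 0] (h[2] = 0 is the target).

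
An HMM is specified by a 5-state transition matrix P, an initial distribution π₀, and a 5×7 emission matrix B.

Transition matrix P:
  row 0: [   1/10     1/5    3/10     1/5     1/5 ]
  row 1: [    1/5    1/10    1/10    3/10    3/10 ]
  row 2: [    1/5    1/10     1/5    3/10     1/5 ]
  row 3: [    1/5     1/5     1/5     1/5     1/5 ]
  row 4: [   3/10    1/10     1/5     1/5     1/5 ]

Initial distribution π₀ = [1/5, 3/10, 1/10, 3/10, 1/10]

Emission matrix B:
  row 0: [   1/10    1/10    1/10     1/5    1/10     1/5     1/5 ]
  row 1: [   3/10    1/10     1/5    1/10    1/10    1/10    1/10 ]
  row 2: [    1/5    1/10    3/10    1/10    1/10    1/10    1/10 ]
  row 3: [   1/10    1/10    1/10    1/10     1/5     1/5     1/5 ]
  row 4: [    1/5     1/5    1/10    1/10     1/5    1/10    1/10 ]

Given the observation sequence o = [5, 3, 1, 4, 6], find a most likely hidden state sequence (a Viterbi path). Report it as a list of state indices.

t=0: δ = [4.000e-02, 3.000e-02, 1.000e-02, 6.000e-02, 1.000e-02]  (obs o_0=5)
t=1: δ = [2.400e-03, 1.200e-03, 1.200e-03, 1.200e-03, 1.200e-03]  ψ = [3, 3, 0, 3, 3]  (obs o_1=3)
t=2: δ = [3.600e-05, 4.800e-05, 7.200e-05, 4.800e-05, 9.600e-05]  ψ = [4, 0, 0, 0, 0]  (obs o_2=1)
t=3: δ = [2.880e-06, 9.600e-07, 1.920e-06, 4.320e-06, 3.840e-06]  ψ = [4, 3, 4, 2, 4]  (obs o_3=4)
t=4: δ = [2.304e-07, 8.640e-08, 8.640e-08, 1.728e-07, 8.640e-08]  ψ = [4, 3, 0, 3, 3]  (obs o_4=6)
backtrack: best end state = 0; path = [3, 0, 4, 4, 0]

path = [3, 0, 4, 4, 0]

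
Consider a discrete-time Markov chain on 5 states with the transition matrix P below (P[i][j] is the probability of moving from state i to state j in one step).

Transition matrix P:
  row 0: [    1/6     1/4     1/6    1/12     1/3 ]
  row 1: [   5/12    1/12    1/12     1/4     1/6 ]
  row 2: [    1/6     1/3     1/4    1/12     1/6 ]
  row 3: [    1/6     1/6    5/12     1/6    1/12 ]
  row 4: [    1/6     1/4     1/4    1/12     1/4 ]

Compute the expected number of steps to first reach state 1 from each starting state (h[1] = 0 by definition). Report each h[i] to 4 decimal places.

First-step conditioning: h[1] = 0; for i ≠ 1, h[i] = 1 + Σ_k P[i][k]·h[k].
  h[0] = 1 + 1/6·h[0] + 1/6·h[2] + 1/12·h[3] + 1/3·h[4]
  h[2] = 1 + 1/6·h[0] + 1/4·h[2] + 1/12·h[3] + 1/6·h[4]
  h[3] = 1 + 1/6·h[0] + 5/12·h[2] + 1/6·h[3] + 1/12·h[4]
  h[4] = 1 + 1/6·h[0] + 1/4·h[2] + 1/12·h[3] + 1/4·h[4]
Solving the 4×4 linear system over states ≠ 1 gives exactly h = [9570/2503, 0, 8712/2503, 10224/2503, 9504/2503] (h[1] = 0 is the target).

h = [3.8234, 0.0000, 3.4806, 4.0847, 3.7970]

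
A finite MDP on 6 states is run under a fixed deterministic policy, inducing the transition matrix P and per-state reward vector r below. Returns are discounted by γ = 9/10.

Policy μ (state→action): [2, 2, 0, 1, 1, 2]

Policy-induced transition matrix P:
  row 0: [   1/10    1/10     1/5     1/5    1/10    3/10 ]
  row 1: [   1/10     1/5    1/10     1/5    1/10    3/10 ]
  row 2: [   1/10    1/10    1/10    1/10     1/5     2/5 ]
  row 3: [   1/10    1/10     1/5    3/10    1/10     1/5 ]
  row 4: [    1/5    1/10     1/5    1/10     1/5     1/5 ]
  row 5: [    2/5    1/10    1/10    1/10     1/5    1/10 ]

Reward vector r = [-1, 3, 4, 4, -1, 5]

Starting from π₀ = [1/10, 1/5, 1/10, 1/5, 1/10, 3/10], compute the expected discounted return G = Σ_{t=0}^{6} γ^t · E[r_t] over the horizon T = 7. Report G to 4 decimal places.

t=0: π = [0.1000, 0.2000, 0.1000, 0.2000, 0.1000, 0.3000], E[r] = 3.1000, γ^t·E[r] = 3.100000, running G = 3.100000
t=1: π = [0.2000, 0.1200, 0.1400, 0.1700, 0.1500, 0.2200], E[r] = 2.3500, γ^t·E[r] = 2.115000, running G = 5.215000
t=2: π = [0.1810, 0.1120, 0.1520, 0.1660, 0.1510, 0.2380], E[r] = 2.4660, γ^t·E[r] = 1.997460, running G = 7.212460
t=3: π = [0.1865, 0.1112, 0.1498, 0.1625, 0.1541, 0.2359], E[r] = 2.4217, γ^t·E[r] = 1.765419, running G = 8.977879
t=4: π = [0.1862, 0.1111, 0.1503, 0.1623, 0.1540, 0.2361], E[r] = 2.4242, γ^t·E[r] = 1.590531, running G = 10.568410
t=5: π = [0.1862, 0.1111, 0.1502, 0.1622, 0.1540, 0.2362], E[r] = 2.4237, γ^t·E[r] = 1.431142, running G = 11.999552
t=6: π = [0.1863, 0.1111, 0.1502, 0.1622, 0.1540, 0.2362], E[r] = 2.4235, γ^t·E[r] = 1.287965, running G = 13.287517

G = 13.2875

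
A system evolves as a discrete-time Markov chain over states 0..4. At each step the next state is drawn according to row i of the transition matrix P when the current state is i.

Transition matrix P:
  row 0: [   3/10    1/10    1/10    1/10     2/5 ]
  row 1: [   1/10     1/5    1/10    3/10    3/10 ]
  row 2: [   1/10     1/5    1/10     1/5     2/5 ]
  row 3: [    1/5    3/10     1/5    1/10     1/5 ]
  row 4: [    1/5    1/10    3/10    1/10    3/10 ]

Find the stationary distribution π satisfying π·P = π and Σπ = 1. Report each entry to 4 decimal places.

π = [0.1840, 0.1646, 0.1793, 0.1508, 0.3213]

Balance equations π_j = Σ_i π_i·P[i][j]:
  π_0 = 3/10·π_0 + 1/10·π_1 + 1/10·π_2 + 1/5·π_3 + 1/5·π_4
  π_1 = 1/10·π_0 + 1/5·π_1 + 1/5·π_2 + 3/10·π_3 + 1/10·π_4
  π_2 = 1/10·π_0 + 1/10·π_1 + 1/10·π_2 + 1/5·π_3 + 3/10·π_4
  π_3 = 1/10·π_0 + 3/10·π_1 + 1/5·π_2 + 1/10·π_3 + 1/10·π_4
  normalize: π_0 + π_1 + π_2 + π_3 + π_4 = 1
Solving the linear system gives exactly π = [1731/9407, 1548/9407, 1687/9407, 1419/9407, 3022/9407].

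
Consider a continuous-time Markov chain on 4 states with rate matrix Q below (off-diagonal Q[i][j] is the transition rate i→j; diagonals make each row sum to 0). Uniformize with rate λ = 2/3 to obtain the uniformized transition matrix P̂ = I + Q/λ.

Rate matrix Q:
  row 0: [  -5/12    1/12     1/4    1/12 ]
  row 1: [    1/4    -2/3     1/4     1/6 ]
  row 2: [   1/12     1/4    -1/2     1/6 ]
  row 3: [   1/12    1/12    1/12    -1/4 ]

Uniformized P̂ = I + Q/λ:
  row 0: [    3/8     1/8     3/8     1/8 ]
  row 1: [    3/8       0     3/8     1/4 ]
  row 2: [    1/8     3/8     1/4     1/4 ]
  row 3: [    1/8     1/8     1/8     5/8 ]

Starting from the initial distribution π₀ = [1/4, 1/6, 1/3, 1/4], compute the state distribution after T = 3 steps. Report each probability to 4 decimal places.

t=0: π = [0.2500, 0.1667, 0.3333, 0.2500]
t=1: π = [0.2292, 0.1875, 0.2708, 0.3125]
t=2: π = [0.2292, 0.1693, 0.2630, 0.3385]
t=3: π = [0.2246, 0.1696, 0.2575, 0.3483]

π = [0.2246, 0.1696, 0.2575, 0.3483]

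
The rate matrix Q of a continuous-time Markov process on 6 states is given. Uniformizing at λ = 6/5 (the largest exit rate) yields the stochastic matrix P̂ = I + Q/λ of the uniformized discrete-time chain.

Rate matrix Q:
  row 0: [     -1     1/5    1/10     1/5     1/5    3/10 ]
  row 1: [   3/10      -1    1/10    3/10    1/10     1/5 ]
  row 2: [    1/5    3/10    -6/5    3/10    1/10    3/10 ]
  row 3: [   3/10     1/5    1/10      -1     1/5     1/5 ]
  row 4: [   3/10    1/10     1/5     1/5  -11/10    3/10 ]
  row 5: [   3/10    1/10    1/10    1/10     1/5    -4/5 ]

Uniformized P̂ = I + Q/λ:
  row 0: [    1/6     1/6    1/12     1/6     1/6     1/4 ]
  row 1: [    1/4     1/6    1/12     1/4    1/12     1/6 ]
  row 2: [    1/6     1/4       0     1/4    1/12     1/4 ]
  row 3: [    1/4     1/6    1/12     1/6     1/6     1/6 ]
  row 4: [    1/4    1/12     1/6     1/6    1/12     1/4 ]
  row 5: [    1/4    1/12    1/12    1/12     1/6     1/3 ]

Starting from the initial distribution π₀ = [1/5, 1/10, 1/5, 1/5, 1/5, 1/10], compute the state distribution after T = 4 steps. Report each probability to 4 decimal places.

t=0: π = [0.2000, 0.1000, 0.2000, 0.2000, 0.2000, 0.1000]
t=1: π = [0.2167, 0.1583, 0.0833, 0.1833, 0.1250, 0.2333]
t=2: π = [0.2250, 0.1438, 0.0868, 0.1674, 0.1361, 0.2410]
t=3: π = [0.2240, 0.1425, 0.0874, 0.1658, 0.1361, 0.2442]
t=4: π = [0.2240, 0.1423, 0.0874, 0.1655, 0.1362, 0.2447]

π = [0.2240, 0.1423, 0.0874, 0.1655, 0.1362, 0.2447]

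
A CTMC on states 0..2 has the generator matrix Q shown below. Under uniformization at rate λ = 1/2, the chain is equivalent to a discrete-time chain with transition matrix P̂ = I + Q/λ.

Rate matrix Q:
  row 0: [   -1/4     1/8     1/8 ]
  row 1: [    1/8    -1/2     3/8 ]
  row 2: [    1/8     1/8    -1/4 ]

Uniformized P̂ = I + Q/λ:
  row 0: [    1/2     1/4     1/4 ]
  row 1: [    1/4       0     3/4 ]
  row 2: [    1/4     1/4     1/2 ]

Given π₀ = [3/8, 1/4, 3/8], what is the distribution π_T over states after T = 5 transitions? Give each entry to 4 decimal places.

t=0: π = [0.3750, 0.2500, 0.3750]
t=1: π = [0.3438, 0.1875, 0.4688]
t=2: π = [0.3359, 0.2031, 0.4609]
t=3: π = [0.3340, 0.1992, 0.4668]
t=4: π = [0.3335, 0.2002, 0.4663]
t=5: π = [0.3334, 0.2000, 0.4667]

π = [0.3334, 0.2000, 0.4667]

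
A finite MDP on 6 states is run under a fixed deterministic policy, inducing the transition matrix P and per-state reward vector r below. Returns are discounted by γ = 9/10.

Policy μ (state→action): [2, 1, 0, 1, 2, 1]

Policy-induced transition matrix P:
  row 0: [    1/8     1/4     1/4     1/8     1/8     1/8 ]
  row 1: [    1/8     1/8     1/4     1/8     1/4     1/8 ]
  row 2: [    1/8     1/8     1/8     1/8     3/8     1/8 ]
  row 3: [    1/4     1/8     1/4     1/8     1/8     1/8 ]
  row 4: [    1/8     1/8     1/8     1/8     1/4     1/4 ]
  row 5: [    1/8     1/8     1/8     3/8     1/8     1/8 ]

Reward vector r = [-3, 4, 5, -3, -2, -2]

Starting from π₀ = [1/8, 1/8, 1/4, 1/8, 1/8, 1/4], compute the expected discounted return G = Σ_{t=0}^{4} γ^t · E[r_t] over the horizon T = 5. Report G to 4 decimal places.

G = -0.3859

t=0: π = [0.1250, 0.1250, 0.2500, 0.1250, 0.1250, 0.2500], E[r] = 0.2500, γ^t·E[r] = 0.250000, running G = 0.250000
t=1: π = [0.1406, 0.1406, 0.1719, 0.1875, 0.2188, 0.1406], E[r] = -0.2813, γ^t·E[r] = -0.253125, running G = -0.003125
t=2: π = [0.1484, 0.1426, 0.1836, 0.1602, 0.2129, 0.1523], E[r] = -0.1680, γ^t·E[r] = -0.136055, running G = -0.139180
t=3: π = [0.1450, 0.1436, 0.1814, 0.1631, 0.2153, 0.1516], E[r] = -0.1770, γ^t·E[r] = -0.129034, running G = -0.268214
t=4: π = [0.1454, 0.1431, 0.1815, 0.1629, 0.2152, 0.1519], E[r] = -0.1793, γ^t·E[r] = -0.117653, running G = -0.385867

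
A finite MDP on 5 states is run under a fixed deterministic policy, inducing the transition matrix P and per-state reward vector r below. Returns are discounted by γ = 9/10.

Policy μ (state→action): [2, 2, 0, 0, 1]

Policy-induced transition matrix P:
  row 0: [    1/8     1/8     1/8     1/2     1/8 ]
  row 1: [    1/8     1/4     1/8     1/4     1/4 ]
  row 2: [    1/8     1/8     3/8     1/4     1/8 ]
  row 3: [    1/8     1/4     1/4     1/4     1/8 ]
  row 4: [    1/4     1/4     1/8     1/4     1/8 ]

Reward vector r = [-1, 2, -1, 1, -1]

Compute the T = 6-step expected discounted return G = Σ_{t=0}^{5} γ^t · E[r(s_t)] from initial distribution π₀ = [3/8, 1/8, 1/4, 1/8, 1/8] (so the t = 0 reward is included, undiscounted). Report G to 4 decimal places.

t=0: π = [0.3750, 0.1250, 0.2500, 0.1250, 0.1250], E[r] = -0.3750, γ^t·E[r] = -0.375000, running G = -0.375000
t=1: π = [0.1406, 0.1719, 0.2031, 0.3438, 0.1406], E[r] = 0.2031, γ^t·E[r] = 0.182813, running G = -0.192188
t=2: π = [0.1426, 0.2070, 0.2188, 0.2852, 0.1465], E[r] = 0.1914, γ^t·E[r] = 0.155039, running G = -0.037148
t=3: π = [0.1433, 0.2048, 0.2153, 0.2856, 0.1509], E[r] = 0.1858, γ^t·E[r] = 0.135442, running G = 0.098293
t=4: π = [0.1439, 0.2052, 0.2145, 0.2858, 0.1506], E[r] = 0.1872, γ^t·E[r] = 0.122799, running G = 0.221092
t=5: π = [0.1438, 0.2052, 0.2144, 0.2860, 0.1506], E[r] = 0.1875, γ^t·E[r] = 0.110735, running G = 0.331827

G = 0.3318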